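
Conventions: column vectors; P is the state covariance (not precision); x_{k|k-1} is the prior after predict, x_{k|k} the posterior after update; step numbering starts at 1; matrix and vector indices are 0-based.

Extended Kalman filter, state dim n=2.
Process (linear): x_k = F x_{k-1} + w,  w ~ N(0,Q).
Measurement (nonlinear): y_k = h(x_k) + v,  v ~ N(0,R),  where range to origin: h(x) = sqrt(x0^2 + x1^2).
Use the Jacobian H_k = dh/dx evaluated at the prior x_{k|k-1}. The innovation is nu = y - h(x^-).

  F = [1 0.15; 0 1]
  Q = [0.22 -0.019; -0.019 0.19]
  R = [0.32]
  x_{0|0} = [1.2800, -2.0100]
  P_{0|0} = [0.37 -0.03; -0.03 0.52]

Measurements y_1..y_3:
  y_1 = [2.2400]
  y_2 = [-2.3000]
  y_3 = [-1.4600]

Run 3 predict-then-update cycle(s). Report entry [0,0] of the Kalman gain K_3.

step 1: x^-=[0.9785, -2.0100]  P^-=[0.5927 0.0290; 0.0290 0.7100]  H_jac=[0.4377 -0.8991]  S=[0.9847]  K=[0.2370; -0.6354]  nu=[0.0045]  x^+=[0.9796, -2.0128]  P^+=[0.5374 0.1773; 0.1773 0.3124]
step 2: x^-=[0.6776, -2.0128]  P^-=[0.8176 0.2051; 0.2051 0.5024]  H_jac=[0.3191 -0.9477]  S=[0.7305]  K=[0.0910; -0.5623]  nu=[-4.4238]  x^+=[0.2752, 0.4746]  P^+=[0.8116 0.2425; 0.2425 0.2715]
step 3: x^-=[0.3464, 0.4746]  P^-=[1.1104 0.2642; 0.2642 0.4615]  H_jac=[0.5895 0.8078]  S=[1.2587]  K=[0.6897; 0.4199]  nu=[-2.0476]  x^+=[-1.0657, -0.3852]  P^+=[0.5118 -0.1003; -0.1003 0.2395]

K[0,0] = 0.6897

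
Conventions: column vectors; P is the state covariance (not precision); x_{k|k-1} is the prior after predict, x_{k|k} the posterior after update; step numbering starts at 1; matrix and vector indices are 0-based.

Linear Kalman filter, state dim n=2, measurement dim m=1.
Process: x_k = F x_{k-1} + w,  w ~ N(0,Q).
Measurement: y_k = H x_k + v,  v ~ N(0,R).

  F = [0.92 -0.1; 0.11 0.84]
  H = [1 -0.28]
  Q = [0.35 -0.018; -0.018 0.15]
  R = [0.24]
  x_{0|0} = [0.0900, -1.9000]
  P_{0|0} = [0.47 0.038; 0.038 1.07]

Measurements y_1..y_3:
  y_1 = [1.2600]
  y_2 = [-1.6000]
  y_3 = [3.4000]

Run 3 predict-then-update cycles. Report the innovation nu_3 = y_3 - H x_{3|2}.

step 1: x^-=[0.2728, -1.5861]  P^-=[0.7515 -0.0314; -0.0314 0.9177]  S=[1.0810]  K=[0.7033; -0.2667]  nu=[0.5431]  x^+=[0.6548, -1.7309]  P^+=[0.2168 0.1714; 0.1714 0.8408]
step 2: x^-=[0.7755, -1.3820]  P^-=[0.5104 0.0639; 0.0639 0.7776]  S=[0.7755]  K=[0.6350; -0.1983]  nu=[-2.7624]  x^+=[-0.9787, -0.8341]  P^+=[0.1976 0.1616; 0.1616 0.7471]
step 3: x^-=[-0.8170, -0.8083]  P^-=[0.4950 0.0623; 0.0623 0.7094]  S=[0.7557]  K=[0.6319; -0.1803]  nu=[3.9907]  x^+=[1.7049, -1.5279]  P^+=[0.1932 0.1485; 0.1485 0.6848]

innov = [3.9907]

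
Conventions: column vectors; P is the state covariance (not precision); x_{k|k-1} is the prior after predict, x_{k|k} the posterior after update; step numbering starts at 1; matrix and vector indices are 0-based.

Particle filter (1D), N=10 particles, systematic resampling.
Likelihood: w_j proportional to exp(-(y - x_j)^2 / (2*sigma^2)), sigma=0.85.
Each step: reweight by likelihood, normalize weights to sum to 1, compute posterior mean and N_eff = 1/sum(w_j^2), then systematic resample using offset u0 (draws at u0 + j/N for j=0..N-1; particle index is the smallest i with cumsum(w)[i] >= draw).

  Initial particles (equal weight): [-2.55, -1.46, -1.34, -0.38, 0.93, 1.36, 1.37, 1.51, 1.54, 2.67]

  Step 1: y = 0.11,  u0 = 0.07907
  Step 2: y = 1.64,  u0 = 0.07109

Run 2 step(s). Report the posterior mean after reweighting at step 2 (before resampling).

step 1: w=[0.0024, 0.0590, 0.0758, 0.2749, 0.2038, 0.1101, 0.1082, 0.0836, 0.0788, 0.0035]  mean=0.4462  Neff=6.1216  idx=[2, 3, 3, 3, 4, 4, 5, 6, 7, 8]
step 2: w=[0.0004, 0.0109, 0.0109, 0.0109, 0.1290, 0.1290, 0.1731, 0.1738, 0.1807, 0.1815]  mean=1.2529  Neff=6.2740  idx=[4, 5, 5, 6, 7, 7, 8, 8, 9, 9]

post_mean = 1.2529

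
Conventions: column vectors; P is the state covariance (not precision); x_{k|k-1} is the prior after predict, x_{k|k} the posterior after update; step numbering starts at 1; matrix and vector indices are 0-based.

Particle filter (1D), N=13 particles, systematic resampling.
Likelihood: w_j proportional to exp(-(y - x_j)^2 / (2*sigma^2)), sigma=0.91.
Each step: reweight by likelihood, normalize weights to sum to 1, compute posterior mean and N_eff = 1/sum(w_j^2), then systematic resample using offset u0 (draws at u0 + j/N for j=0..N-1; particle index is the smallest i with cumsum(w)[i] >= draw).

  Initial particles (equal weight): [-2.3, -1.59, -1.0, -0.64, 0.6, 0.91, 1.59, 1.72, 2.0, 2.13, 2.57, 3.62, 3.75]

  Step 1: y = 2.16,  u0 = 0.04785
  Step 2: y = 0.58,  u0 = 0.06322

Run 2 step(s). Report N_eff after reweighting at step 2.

step 1: w=[0.0000, 0.0000, 0.0004, 0.0015, 0.0402, 0.0680, 0.1436, 0.1554, 0.1720, 0.1746, 0.1579, 0.0482, 0.0380]  mean=2.0190  Neff=7.1524  idx=[5, 6, 6, 7, 7, 8, 8, 9, 9, 9, 10, 10, 12]
step 2: w=[0.2123, 0.1225, 0.1225, 0.1035, 0.1035, 0.0671, 0.0671, 0.0532, 0.0532, 0.0532, 0.0208, 0.0208, 0.0005]  mean=1.6555  Neff=8.7067  idx=[0, 0, 1, 1, 2, 2, 3, 4, 5, 6, 7, 9, 11]

N_eff = 8.7067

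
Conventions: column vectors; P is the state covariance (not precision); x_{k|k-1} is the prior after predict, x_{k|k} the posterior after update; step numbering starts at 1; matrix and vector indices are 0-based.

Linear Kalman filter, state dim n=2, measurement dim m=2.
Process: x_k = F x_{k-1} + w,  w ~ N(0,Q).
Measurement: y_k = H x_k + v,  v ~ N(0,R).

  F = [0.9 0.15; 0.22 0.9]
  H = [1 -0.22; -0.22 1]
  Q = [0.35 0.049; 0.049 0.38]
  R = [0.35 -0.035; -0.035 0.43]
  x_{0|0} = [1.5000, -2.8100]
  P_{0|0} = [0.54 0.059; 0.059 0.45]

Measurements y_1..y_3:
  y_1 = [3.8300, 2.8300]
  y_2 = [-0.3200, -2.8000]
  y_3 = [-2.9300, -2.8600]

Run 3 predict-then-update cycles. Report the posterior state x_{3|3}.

step 1: x^-=[0.9285, -2.1990]  P^-=[0.8135 0.2664; 0.2664 0.7940]  S=[1.0847 -0.1093; -0.1093 1.1462]  K=[0.7104 0.1441; 0.1507 0.6560]  nu=[2.4177, 5.2333]  x^+=[3.4001, 1.5983]  P^+=[0.2646 0.0953; 0.0953 0.2978]
step 2: x^-=[3.2999, 2.1865]  P^-=[0.5967 0.2219; 0.2219 0.6717]  S=[0.8816 -0.0814; -0.0814 1.0330]  K=[0.6342 0.1377; 0.1408 0.6141]  nu=[-3.1388, -4.2605]  x^+=[0.7224, -0.8719]  P^+=[0.2368 0.0891; 0.0891 0.2787]
step 3: x^-=[0.5194, -0.6258]  P^-=[0.5721 0.2086; 0.2086 0.6525]  S=[0.8619 -0.0857; -0.0857 1.0184]  K=[0.6238 0.1338; 0.1359 0.6071]  nu=[-3.5870, -2.1199]  x^+=[-2.0019, -2.4001]  P^+=[0.2328 0.0869; 0.0869 0.2754]

x_post = [-2.0019, -2.4001]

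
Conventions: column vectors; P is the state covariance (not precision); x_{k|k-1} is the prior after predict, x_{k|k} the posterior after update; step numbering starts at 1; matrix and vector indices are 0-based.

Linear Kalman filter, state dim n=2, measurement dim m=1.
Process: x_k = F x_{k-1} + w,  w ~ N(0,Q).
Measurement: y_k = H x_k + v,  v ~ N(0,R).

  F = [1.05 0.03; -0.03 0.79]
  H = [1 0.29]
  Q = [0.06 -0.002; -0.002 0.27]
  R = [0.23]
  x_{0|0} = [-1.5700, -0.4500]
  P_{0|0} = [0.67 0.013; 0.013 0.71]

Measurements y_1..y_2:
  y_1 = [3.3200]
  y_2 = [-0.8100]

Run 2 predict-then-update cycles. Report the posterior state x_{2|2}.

x_post = [0.6277, -0.0540]

step 1: x^-=[-1.6620, -0.3084]  P^-=[0.8001 0.0045; 0.0045 0.7131]  S=[1.0927]  K=[0.7334; 0.1934]  nu=[5.0714]  x^+=[2.0576, 0.6722]  P^+=[0.2123 -0.1505; -0.1505 0.6722]
step 2: x^-=[2.1806, 0.4693]  P^-=[0.2852 -0.1174; -0.1174 0.6969]  S=[0.5057]  K=[0.4966; 0.1674]  nu=[-3.1267]  x^+=[0.6277, -0.0540]  P^+=[0.1605 -0.1595; -0.1595 0.6827]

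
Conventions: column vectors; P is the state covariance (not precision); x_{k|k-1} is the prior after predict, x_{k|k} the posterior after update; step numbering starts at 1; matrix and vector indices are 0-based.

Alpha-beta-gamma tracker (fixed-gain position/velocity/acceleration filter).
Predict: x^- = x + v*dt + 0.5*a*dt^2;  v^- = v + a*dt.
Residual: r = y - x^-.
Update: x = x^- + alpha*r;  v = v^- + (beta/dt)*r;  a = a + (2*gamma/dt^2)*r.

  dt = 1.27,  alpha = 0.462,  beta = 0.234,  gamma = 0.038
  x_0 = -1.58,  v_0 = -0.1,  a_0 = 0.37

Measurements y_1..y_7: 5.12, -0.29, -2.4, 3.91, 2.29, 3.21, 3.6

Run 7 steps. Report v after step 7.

step 1: x_pred=-1.4086  r=6.5286  x^+=1.6076  v^+=1.5728  a^+=0.6776
step 2: x_pred=4.1515  r=-4.4415  x^+=2.0996  v^+=1.6150  a^+=0.4683
step 3: x_pred=4.5283  r=-6.9283  x^+=1.3274  v^+=0.9333  a^+=0.1419
step 4: x_pred=2.6271  r=1.2829  x^+=3.2198  v^+=1.3498  a^+=0.2023
step 5: x_pred=5.0973  r=-2.8073  x^+=3.8003  v^+=1.0895  a^+=0.0700
step 6: x_pred=5.2405  r=-2.0305  x^+=4.3024  v^+=0.8044  a^+=-0.0256
step 7: x_pred=5.3033  r=-1.7033  x^+=4.5164  v^+=0.4580  a^+=-0.1059

v_post = 0.4580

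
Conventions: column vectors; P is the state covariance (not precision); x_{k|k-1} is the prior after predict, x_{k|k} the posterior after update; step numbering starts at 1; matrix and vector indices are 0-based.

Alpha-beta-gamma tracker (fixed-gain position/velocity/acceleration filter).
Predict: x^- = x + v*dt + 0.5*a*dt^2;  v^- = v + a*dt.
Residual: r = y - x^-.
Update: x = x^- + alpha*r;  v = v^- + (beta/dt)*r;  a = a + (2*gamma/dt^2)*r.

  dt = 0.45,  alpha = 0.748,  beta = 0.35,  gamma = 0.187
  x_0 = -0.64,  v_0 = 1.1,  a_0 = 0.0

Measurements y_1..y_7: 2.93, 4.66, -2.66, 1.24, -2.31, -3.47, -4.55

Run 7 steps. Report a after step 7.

step 1: x_pred=-0.1450  r=3.0750  x^+=2.1551  v^+=3.4917  a^+=5.6793
step 2: x_pred=4.3014  r=0.3586  x^+=4.5696  v^+=6.3263  a^+=6.3416
step 3: x_pred=8.0585  r=-10.7185  x^+=0.0411  v^+=0.8434  a^+=-13.4546
step 4: x_pred=-0.9417  r=2.1817  x^+=0.6902  v^+=-3.5143  a^+=-9.4252
step 5: x_pred=-1.8455  r=-0.4645  x^+=-2.1930  v^+=-8.1169  a^+=-10.2830
step 6: x_pred=-6.8867  r=3.4167  x^+=-4.3310  v^+=-10.0868  a^+=-3.9726
step 7: x_pred=-9.2723  r=4.7223  x^+=-5.7400  v^+=-8.2016  a^+=4.7491

a_post = 4.7491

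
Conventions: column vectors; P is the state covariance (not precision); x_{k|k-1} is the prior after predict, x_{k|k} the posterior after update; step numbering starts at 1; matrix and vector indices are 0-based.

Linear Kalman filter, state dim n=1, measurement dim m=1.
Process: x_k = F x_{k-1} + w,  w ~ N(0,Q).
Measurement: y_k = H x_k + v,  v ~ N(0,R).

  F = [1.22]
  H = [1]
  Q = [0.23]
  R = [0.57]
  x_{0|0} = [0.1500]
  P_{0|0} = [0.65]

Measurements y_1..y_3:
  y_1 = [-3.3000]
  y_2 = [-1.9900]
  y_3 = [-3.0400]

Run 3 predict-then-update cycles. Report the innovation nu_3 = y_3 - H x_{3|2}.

innov = [-0.2755]

step 1: x^-=[0.1830]  P^-=[1.1975]  S=[1.7675]  K=[0.6775]  nu=[-3.4830]  x^+=[-2.1767]  P^+=[0.3862]
step 2: x^-=[-2.6556]  P^-=[0.8048]  S=[1.3748]  K=[0.5854]  nu=[0.6656]  x^+=[-2.2660]  P^+=[0.3337]
step 3: x^-=[-2.7645]  P^-=[0.7266]  S=[1.2966]  K=[0.5604]  nu=[-0.2755]  x^+=[-2.9189]  P^+=[0.3194]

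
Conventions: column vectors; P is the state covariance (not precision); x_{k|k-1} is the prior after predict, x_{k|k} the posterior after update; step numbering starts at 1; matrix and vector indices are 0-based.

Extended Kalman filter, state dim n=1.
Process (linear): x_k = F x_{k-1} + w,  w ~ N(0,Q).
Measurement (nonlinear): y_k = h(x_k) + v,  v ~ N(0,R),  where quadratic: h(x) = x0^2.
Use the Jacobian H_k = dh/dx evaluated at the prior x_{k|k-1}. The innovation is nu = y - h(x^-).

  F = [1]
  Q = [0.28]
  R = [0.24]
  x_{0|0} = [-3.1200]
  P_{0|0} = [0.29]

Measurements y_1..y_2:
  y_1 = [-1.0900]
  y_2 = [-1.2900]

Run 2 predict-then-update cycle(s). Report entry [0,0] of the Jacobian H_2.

step 1: x^-=[-3.1200]  P^-=[0.5700]  H_jac=[-6.2400]  S=[22.4344]  K=[-0.1585]  nu=[-10.8244]  x^+=[-1.4039]  P^+=[0.0061]
step 2: x^-=[-1.4039]  P^-=[0.2861]  H_jac=[-2.8078]  S=[2.4954]  K=[-0.3219]  nu=[-3.2609]  x^+=[-0.3542]  P^+=[0.0275]

H_jac[0,0] = -2.8078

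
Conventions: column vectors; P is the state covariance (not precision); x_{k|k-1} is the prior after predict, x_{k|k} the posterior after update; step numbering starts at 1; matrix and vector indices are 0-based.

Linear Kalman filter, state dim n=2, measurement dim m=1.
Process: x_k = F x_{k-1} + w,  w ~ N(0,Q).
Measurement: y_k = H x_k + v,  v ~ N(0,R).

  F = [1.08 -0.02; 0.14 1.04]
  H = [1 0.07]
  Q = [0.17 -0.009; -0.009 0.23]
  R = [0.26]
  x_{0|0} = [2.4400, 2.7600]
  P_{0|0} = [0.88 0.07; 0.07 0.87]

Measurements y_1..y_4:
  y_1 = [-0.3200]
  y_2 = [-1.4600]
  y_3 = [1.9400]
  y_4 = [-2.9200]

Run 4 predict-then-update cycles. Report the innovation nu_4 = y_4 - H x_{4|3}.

innov = [-3.6431]

step 1: x^-=[2.5800, 3.2120]  P^-=[1.1938 0.1844; 0.1844 1.2086]  S=[1.4855]  K=[0.8123; 0.1811]  nu=[-3.1248]  x^+=[0.0417, 2.6462]  P^+=[0.2136 -0.0341; -0.0341 1.1599]
step 2: x^-=[-0.0079, 2.7578]  P^-=[0.4211 -0.0391; -0.0391 1.4788]  S=[0.6828]  K=[0.6126; 0.0944]  nu=[-1.6452]  x^+=[-1.0158, 2.6025]  P^+=[0.1648 -0.0785; -0.0785 1.4727]
step 3: x^-=[-1.1491, 2.5644]  P^-=[0.3662 -0.1027; -0.1027 1.8033]  S=[0.6206]  K=[0.5784; 0.0379]  nu=[2.9096]  x^+=[0.5339, 2.6746]  P^+=[0.1585 -0.1163; -0.1163 1.8024]
step 4: x^-=[0.5231, 2.8564]  P^-=[0.3607 -0.1528; -0.1528 2.1487]  S=[0.6098]  K=[0.5739; -0.0040]  nu=[-3.6431]  x^+=[-1.5676, 2.8709]  P^+=[0.1598 -0.1514; -0.1514 2.1487]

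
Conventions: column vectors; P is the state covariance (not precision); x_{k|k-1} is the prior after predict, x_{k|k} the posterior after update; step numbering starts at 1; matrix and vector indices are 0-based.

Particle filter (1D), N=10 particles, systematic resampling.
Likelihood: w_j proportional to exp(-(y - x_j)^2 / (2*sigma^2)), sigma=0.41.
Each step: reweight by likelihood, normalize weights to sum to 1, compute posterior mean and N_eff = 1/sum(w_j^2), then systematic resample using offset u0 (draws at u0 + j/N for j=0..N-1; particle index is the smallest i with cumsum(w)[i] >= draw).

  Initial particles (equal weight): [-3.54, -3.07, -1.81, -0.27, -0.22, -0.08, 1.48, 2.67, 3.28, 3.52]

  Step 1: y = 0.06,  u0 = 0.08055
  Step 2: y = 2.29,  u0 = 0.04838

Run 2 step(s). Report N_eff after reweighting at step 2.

step 1: w=[0.0000, 0.0000, 0.0000, 0.2939, 0.3218, 0.3833, 0.0010, 0.0000, 0.0000, 0.0000]  mean=-0.1793  Neff=2.9688  idx=[3, 3, 3, 4, 4, 4, 5, 5, 5, 5]
step 2: w=[0.0135, 0.0135, 0.0135, 0.0286, 0.0286, 0.0286, 0.2184, 0.2184, 0.2184, 0.2184]  mean=-0.0997  Neff=5.1587  idx=[3, 6, 6, 7, 7, 7, 8, 8, 9, 9]

N_eff = 5.1587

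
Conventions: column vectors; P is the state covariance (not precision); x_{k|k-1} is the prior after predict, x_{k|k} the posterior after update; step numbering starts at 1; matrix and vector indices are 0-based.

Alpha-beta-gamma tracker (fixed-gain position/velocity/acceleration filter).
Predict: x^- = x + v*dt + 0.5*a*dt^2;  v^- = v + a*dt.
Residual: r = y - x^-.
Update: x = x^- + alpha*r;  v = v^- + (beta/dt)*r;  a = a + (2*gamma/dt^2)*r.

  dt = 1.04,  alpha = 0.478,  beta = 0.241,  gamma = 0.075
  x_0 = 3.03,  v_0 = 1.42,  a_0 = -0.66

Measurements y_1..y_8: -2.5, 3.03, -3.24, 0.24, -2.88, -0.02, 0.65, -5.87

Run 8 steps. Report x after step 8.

x_post = -2.5582

step 1: x_pred=4.1499  r=-6.6499  x^+=0.9712  v^+=-0.8074  a^+=-1.5822
step 2: x_pred=-0.7241  r=3.7541  x^+=1.0704  v^+=-1.5830  a^+=-1.0616
step 3: x_pred=-1.1500  r=-2.0900  x^+=-2.1490  v^+=-3.1713  a^+=-1.3514
step 4: x_pred=-6.1781  r=6.4181  x^+=-3.1102  v^+=-3.0896  a^+=-0.4614
step 5: x_pred=-6.5729  r=3.6929  x^+=-4.8077  v^+=-2.7136  a^+=0.0508
step 6: x_pred=-7.6024  r=7.5824  x^+=-3.9780  v^+=-0.9037  a^+=1.1023
step 7: x_pred=-4.3217  r=4.9717  x^+=-1.9453  v^+=1.3948  a^+=1.7918
step 8: x_pred=0.4744  r=-6.3444  x^+=-2.5582  v^+=1.7881  a^+=0.9120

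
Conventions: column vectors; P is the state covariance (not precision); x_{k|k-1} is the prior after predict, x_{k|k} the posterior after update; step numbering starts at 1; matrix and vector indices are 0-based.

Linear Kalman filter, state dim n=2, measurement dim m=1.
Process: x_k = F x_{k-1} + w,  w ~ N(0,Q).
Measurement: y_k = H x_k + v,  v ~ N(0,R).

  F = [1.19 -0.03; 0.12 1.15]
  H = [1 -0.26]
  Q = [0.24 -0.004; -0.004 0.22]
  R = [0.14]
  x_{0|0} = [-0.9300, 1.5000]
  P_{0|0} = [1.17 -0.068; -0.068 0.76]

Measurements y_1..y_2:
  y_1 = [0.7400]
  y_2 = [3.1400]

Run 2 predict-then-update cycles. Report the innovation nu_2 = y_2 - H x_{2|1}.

step 1: x^-=[-1.1517, 1.6134]  P^-=[1.9024 0.0440; 0.0440 1.2232]  S=[2.1022]  K=[0.8995; -0.1303]  nu=[2.3112]  x^+=[0.9272, 1.3122]  P^+=[0.2015 0.2905; 0.2905 1.1875]
step 2: x^-=[1.0641, 1.6203]  P^-=[0.5056 0.3803; 0.3803 1.8735]  S=[0.5745]  K=[0.7080; -0.1859]  nu=[2.4972]  x^+=[2.8320, 1.1560]  P^+=[0.2177 0.4559; 0.4559 1.8536]

innov = [2.4972]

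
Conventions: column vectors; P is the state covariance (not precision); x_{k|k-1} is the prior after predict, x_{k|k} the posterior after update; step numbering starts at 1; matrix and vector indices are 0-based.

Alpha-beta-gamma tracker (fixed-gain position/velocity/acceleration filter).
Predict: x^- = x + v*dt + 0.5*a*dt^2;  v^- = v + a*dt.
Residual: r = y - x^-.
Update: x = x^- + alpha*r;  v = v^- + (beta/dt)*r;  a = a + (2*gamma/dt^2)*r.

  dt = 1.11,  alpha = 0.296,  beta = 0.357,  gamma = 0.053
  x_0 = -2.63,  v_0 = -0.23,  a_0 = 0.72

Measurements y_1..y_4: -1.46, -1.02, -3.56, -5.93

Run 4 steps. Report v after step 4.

v_post = -1.0467

step 1: x_pred=-2.4417  r=0.9817  x^+=-2.1511  v^+=0.8850  a^+=0.8045
step 2: x_pred=-0.6733  r=-0.3467  x^+=-0.7759  v^+=1.6664  a^+=0.7746
step 3: x_pred=1.5510  r=-5.1110  x^+=0.0381  v^+=0.8824  a^+=0.3349
step 4: x_pred=1.2240  r=-7.1540  x^+=-0.8936  v^+=-1.0467  a^+=-0.2805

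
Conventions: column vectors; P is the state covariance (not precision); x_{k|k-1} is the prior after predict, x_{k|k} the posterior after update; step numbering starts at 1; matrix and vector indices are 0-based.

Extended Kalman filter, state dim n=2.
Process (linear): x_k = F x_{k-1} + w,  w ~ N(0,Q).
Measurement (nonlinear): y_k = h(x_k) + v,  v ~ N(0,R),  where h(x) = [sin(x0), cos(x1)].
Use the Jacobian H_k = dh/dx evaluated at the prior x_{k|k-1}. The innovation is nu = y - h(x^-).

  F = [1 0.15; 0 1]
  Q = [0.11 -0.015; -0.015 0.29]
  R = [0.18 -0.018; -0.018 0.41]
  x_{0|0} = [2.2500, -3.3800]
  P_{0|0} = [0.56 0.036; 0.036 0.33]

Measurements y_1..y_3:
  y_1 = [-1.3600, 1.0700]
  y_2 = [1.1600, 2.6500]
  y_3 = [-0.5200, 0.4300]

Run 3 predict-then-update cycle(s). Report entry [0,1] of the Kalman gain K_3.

step 1: x^-=[1.7430, -3.3800]  P^-=[0.6882 0.0705; 0.0705 0.6200]  H_jac=[-0.1714 0.0000; 0.0000 -0.2362]  S=[0.2002 -0.0151; -0.0151 0.4446]  K=[-0.5934 -0.0577; -0.0855 -0.3323]  nu=[-2.3452, 2.0417]  x^+=[3.0169, -3.8579]  P^+=[0.6173 0.0549; 0.0549 0.5703]
step 2: x^-=[2.4382, -3.8579]  P^-=[0.7566 0.1254; 0.1254 0.8603]  H_jac=[-0.7627 0.0000; 0.0000 -0.6566]  S=[0.6201 0.0448; 0.0448 0.7809]  K=[-0.9268 -0.0523; -0.1024 -0.7175]  nu=[0.5132, 3.4042]  x^+=[1.7846, -6.3530]  P^+=[0.2175 0.0072; 0.0072 0.4452]
step 3: x^-=[0.8317, -6.3530]  P^-=[0.3397 0.0590; 0.0590 0.7352]  H_jac=[0.6737 0.0000; 0.0000 0.0698]  S=[0.3342 -0.0152; -0.0152 0.4136]  K=[0.6864 0.0352; 0.1248 0.1286]  nu=[-1.2590, -0.5676]  x^+=[-0.0526, -6.5832]  P^+=[0.1825 0.0299; 0.0299 0.7237]

K[0,1] = 0.0352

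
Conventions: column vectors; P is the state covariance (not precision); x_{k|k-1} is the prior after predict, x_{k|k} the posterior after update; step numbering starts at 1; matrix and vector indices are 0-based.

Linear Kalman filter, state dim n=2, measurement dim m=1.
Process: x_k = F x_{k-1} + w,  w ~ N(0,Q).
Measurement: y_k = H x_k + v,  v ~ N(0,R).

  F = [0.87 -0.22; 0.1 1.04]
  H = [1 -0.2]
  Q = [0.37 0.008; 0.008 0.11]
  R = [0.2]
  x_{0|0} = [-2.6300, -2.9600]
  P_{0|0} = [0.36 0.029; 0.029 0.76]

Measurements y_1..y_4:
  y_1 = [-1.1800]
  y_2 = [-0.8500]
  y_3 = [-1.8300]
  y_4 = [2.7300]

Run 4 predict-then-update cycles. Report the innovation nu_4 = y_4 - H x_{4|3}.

innov = [3.1262]

step 1: x^-=[-1.6369, -3.3414]  P^-=[0.6682 -0.1090; -0.1090 0.9416]  S=[0.9494]  K=[0.7267; -0.3131]  nu=[-0.2114]  x^+=[-1.7905, -3.2752]  P^+=[0.1668 0.1071; 0.1071 0.8486]
step 2: x^-=[-0.8372, -3.5853]  P^-=[0.4963 -0.0771; -0.0771 1.0517]  S=[0.7692]  K=[0.6653; -0.3737]  nu=[-0.7299]  x^+=[-1.3227, -3.3125]  P^+=[0.1559 0.1141; 0.1141 0.9443]
step 3: x^-=[-0.4220, -3.5773]  P^-=[0.4900 -0.0938; -0.0938 1.1567]  S=[0.7738]  K=[0.6575; -0.4201]  nu=[-2.1234]  x^+=[-1.8182, -2.6852]  P^+=[0.1555 0.1200; 0.1200 1.0201]
step 4: x^-=[-0.9911, -2.9744]  P^-=[0.4911 -0.1059; -0.1059 1.2398]  S=[0.7831]  K=[0.6542; -0.4519]  nu=[3.1262]  x^+=[1.0541, -4.3872]  P^+=[0.1560 0.1256; 0.1256 1.0799]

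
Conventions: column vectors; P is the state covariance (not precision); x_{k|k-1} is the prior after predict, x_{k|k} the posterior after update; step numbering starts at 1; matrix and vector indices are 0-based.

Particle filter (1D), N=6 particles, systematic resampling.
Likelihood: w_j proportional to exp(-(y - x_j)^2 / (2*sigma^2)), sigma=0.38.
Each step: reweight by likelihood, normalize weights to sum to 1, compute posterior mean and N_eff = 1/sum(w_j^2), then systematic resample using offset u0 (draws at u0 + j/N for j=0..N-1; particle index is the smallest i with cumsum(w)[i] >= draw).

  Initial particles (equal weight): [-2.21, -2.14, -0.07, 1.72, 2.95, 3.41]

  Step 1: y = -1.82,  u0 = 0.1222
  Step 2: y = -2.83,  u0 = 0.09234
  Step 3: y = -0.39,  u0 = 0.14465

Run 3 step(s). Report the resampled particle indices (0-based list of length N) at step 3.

step 1: w=[0.4571, 0.5429, 0.0000, 0.0000, 0.0000, 0.0000]  mean=-2.1720  Neff=1.9854  idx=[0, 0, 0, 1, 1, 1]
step 2: w=[0.1929, 0.1929, 0.1929, 0.1404, 0.1404, 0.1404]  mean=-2.1805  Neff=5.8549  idx=[0, 1, 2, 3, 4, 5]
step 3: w=[0.0987, 0.0987, 0.0987, 0.2346, 0.2346, 0.2346]  mean=-2.1607  Neff=5.1454  idx=[1, 3, 3, 4, 5, 5]

resampled_idx = [1, 3, 3, 4, 5, 5]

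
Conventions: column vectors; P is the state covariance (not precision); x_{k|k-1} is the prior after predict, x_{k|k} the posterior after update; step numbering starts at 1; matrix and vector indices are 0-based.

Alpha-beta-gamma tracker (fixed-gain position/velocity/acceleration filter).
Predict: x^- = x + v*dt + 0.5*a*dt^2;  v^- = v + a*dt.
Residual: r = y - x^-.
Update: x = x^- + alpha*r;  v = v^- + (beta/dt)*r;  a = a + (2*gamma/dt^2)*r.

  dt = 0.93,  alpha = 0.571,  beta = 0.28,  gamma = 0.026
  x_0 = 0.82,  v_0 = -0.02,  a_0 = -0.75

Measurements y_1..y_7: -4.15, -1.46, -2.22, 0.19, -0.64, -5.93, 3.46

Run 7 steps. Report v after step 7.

v_post = 0.8495

step 1: x_pred=0.4771  r=-4.6271  x^+=-2.1650  v^+=-2.1106  a^+=-1.0282
step 2: x_pred=-4.5725  r=3.1125  x^+=-2.7953  v^+=-2.1297  a^+=-0.8411
step 3: x_pred=-5.1396  r=2.9196  x^+=-3.4725  v^+=-2.0329  a^+=-0.6655
step 4: x_pred=-5.6509  r=5.8409  x^+=-2.3157  v^+=-0.8933  a^+=-0.3144
step 5: x_pred=-3.2824  r=2.6424  x^+=-1.7736  v^+=-0.3901  a^+=-0.1555
step 6: x_pred=-2.2036  r=-3.7264  x^+=-4.3314  v^+=-1.6566  a^+=-0.3795
step 7: x_pred=-6.0361  r=9.4961  x^+=-0.6138  v^+=0.8495  a^+=0.1914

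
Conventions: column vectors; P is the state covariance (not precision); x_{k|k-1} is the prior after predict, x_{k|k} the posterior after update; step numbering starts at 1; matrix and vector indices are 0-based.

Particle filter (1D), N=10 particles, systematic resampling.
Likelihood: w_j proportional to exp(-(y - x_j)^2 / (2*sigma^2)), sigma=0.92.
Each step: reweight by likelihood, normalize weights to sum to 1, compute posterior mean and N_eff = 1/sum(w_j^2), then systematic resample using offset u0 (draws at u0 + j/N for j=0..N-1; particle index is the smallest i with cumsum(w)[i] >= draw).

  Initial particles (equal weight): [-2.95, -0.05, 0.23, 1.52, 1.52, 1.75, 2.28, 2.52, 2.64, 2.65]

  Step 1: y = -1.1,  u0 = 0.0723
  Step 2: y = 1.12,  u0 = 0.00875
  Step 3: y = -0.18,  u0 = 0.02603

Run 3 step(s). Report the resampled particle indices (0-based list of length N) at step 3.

resampled_idx = [0, 1, 1, 2, 3, 4, 5, 6, 7, 8]

step 1: w=[0.1260, 0.4963, 0.3348, 0.0165, 0.0165, 0.0078, 0.0011, 0.0004, 0.0002, 0.0002]  mean=-0.2509  Neff=2.6674  idx=[0, 1, 1, 1, 1, 1, 2, 2, 2, 3]
step 2: w=[0.0000, 0.0888, 0.0888, 0.0888, 0.0888, 0.0888, 0.1249, 0.1249, 0.1249, 0.1814]  mean=0.3396  Neff=8.3962  idx=[1, 2, 3, 4, 5, 6, 7, 8, 8, 9]
step 3: w=[0.1131, 0.1131, 0.1131, 0.1131, 0.1131, 0.1034, 0.1034, 0.1034, 0.1034, 0.0207]  mean=0.0984  Neff=9.3291  idx=[0, 1, 1, 2, 3, 4, 5, 6, 7, 8]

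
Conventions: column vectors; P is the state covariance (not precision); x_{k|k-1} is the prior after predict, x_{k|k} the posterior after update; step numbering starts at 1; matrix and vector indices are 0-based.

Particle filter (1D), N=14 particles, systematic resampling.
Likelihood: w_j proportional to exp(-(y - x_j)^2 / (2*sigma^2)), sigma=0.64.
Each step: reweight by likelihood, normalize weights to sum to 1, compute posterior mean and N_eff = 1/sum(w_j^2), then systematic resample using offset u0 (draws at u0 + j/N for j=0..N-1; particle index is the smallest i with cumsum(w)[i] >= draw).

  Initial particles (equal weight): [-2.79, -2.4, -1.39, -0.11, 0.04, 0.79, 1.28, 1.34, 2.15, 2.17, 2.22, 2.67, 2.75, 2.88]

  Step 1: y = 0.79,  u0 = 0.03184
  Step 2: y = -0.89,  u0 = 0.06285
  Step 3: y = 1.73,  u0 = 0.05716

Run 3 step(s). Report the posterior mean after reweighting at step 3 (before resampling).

step 1: w=[0.0000, 0.0000, 0.0008, 0.1026, 0.1387, 0.2757, 0.2056, 0.1905, 0.0288, 0.0270, 0.0227, 0.0037, 0.0025, 0.0013]  mean=0.9210  Neff=5.3638  idx=[3, 3, 4, 5, 5, 5, 5, 6, 6, 6, 7, 7, 7, 9]
step 2: w=[0.3296, 0.3296, 0.2410, 0.0221, 0.0221, 0.0221, 0.0221, 0.0022, 0.0022, 0.0022, 0.0016, 0.0016, 0.0016, 0.0000]  mean=0.0219  Neff=3.6059  idx=[0, 0, 0, 0, 1, 1, 1, 1, 1, 2, 2, 2, 3, 8]
step 3: w=[0.0118, 0.0118, 0.0118, 0.0118, 0.0118, 0.0118, 0.0118, 0.0118, 0.0118, 0.0226, 0.0226, 0.0226, 0.2506, 0.5754]  mean=0.9255  Neff=2.5209  idx=[4, 9, 12, 12, 12, 12, 13, 13, 13, 13, 13, 13, 13, 13]

post_mean = 0.9255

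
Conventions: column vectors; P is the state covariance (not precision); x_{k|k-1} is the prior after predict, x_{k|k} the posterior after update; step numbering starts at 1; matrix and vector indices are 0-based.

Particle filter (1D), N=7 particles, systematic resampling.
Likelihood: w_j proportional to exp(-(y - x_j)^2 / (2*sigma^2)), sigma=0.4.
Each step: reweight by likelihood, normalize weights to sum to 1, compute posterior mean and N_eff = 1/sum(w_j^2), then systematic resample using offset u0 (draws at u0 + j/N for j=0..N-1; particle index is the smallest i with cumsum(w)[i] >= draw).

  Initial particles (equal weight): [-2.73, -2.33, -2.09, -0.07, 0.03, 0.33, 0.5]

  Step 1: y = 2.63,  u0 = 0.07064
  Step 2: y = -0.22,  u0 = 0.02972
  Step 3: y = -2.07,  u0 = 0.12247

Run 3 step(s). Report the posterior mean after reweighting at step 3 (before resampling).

post_mean = 0.3557

step 1: w=[0.0000, 0.0000, 0.0000, 0.0002, 0.0009, 0.0867, 0.9123]  mean=0.4848  Neff=1.1909  idx=[5, 6, 6, 6, 6, 6, 6]
step 2: w=[0.2466, 0.1256, 0.1256, 0.1256, 0.1256, 0.1256, 0.1256]  mean=0.4581  Neff=6.4349  idx=[0, 0, 1, 2, 3, 4, 6]
step 3: w=[0.4243, 0.4243, 0.0303, 0.0303, 0.0303, 0.0303, 0.0303]  mean=0.3557  Neff=2.7421  idx=[0, 0, 0, 1, 1, 1, 6]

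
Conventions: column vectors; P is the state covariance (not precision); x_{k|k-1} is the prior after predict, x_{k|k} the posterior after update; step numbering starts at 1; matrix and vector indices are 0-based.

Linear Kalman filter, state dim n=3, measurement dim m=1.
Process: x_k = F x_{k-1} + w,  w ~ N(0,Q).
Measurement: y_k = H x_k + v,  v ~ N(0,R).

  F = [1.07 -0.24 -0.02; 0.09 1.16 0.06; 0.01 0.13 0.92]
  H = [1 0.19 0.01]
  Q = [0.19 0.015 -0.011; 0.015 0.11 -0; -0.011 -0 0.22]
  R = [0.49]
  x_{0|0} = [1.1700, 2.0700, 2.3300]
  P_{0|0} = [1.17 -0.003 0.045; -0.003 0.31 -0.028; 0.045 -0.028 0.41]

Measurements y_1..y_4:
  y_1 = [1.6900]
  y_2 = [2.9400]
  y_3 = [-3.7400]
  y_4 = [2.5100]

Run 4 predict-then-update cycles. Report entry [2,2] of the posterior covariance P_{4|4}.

step 1: x^-=[0.7085, 2.6463, 2.4244]  P^-=[1.5469 0.0411 0.0344; 0.0411 0.5341 0.0440; 0.0344 0.0440 0.5665]  S=[2.0727]  K=[0.7503; 0.0690; 0.0234]  nu=[0.4545]  x^+=[1.0495, 2.6777, 2.4350]  P^+=[0.3802 -0.0662 -0.0019; -0.0662 0.5242 0.0407; -0.0019 0.0407 0.5654]
step 2: x^-=[0.4316, 3.3466, 2.5988]  P^-=[0.6902 -0.1774 -0.0537; -0.1774 0.8123 0.1526; -0.0537 0.1526 0.7169]  S=[1.1417]  K=[0.5746; -0.0189; -0.0154]  nu=[1.8466]  x^+=[1.4925, 3.3118, 2.5704]  P^+=[0.3133 -0.1650 -0.0436; -0.1650 0.8119 0.1523; -0.0436 0.1523 0.7167]
step 3: x^-=[0.7508, 4.1303, 2.8103]  P^-=[0.6839 -0.3914 -0.1457; -0.3914 1.1938 0.3185; -0.1457 0.3185 0.8755]  S=[1.0666]  K=[0.5701; -0.1513; -0.0716]  nu=[-5.3036]  x^+=[-2.2726, 4.9328, 3.1902]  P^+=[0.3372 -0.2994 -0.1021; -0.2994 1.1694 0.3069; -0.1021 0.3069 0.8701]
step 4: x^-=[-3.6794, 5.7089, 3.5536]  P^-=[0.8049 -0.6622 -0.2699; -0.6622 1.6685 0.5391; -0.2699 0.5391 1.0470]  S=[1.1003]  K=[0.6148; -0.3088; -0.1427]  nu=[5.0692]  x^+=[-0.5631, 4.1434, 2.8303]  P^+=[0.3891 -0.4533 -0.1734; -0.4533 1.5636 0.4907; -0.1734 0.4907 1.0246]

P_post[2,2] = 1.0246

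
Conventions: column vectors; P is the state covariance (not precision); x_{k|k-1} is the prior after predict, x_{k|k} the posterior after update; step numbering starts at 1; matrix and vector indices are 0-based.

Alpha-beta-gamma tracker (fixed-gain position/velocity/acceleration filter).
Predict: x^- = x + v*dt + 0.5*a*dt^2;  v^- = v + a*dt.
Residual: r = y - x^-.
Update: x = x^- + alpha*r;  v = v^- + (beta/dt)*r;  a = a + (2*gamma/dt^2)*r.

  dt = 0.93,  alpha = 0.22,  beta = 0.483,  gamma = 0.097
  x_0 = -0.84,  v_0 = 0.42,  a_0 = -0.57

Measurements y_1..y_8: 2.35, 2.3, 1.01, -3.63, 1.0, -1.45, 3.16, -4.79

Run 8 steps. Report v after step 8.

step 1: x_pred=-0.6959  r=3.0459  x^+=-0.0258  v^+=1.4718  a^+=0.1132
step 2: x_pred=1.3919  r=0.9081  x^+=1.5917  v^+=2.0487  a^+=0.3169
step 3: x_pred=3.6340  r=-2.6240  x^+=3.0567  v^+=0.9806  a^+=-0.2717
step 4: x_pred=3.8512  r=-7.4812  x^+=2.2053  v^+=-3.1575  a^+=-1.9497
step 5: x_pred=-1.5743  r=2.5743  x^+=-1.0079  v^+=-3.6338  a^+=-1.3723
step 6: x_pred=-4.9808  r=3.5308  x^+=-4.2040  v^+=-3.0763  a^+=-0.5804
step 7: x_pred=-7.3160  r=10.4760  x^+=-5.0113  v^+=1.8247  a^+=1.7694
step 8: x_pred=-2.5491  r=-2.2409  x^+=-3.0421  v^+=2.3065  a^+=1.2668

v_post = 2.3065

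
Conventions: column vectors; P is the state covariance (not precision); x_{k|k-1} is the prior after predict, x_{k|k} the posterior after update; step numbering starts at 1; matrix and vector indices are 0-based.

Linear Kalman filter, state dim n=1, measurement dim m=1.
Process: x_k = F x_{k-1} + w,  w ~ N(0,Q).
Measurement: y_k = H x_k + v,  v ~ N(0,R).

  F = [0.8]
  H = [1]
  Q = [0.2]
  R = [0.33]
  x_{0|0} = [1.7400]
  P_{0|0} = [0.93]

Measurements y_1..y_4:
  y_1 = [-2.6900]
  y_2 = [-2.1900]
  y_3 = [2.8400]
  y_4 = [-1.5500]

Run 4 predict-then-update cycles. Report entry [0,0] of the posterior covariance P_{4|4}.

P_post[0,0] = 0.1577

step 1: x^-=[1.3920]  P^-=[0.7952]  S=[1.1252]  K=[0.7067]  nu=[-4.0820]  x^+=[-1.4928]  P^+=[0.2332]
step 2: x^-=[-1.1943]  P^-=[0.3493]  S=[0.6793]  K=[0.5142]  nu=[-0.9957]  x^+=[-1.7062]  P^+=[0.1697]
step 3: x^-=[-1.3650]  P^-=[0.3086]  S=[0.6386]  K=[0.4832]  nu=[4.2050]  x^+=[0.6670]  P^+=[0.1595]
step 4: x^-=[0.5336]  P^-=[0.3021]  S=[0.6321]  K=[0.4779]  nu=[-2.0836]  x^+=[-0.4621]  P^+=[0.1577]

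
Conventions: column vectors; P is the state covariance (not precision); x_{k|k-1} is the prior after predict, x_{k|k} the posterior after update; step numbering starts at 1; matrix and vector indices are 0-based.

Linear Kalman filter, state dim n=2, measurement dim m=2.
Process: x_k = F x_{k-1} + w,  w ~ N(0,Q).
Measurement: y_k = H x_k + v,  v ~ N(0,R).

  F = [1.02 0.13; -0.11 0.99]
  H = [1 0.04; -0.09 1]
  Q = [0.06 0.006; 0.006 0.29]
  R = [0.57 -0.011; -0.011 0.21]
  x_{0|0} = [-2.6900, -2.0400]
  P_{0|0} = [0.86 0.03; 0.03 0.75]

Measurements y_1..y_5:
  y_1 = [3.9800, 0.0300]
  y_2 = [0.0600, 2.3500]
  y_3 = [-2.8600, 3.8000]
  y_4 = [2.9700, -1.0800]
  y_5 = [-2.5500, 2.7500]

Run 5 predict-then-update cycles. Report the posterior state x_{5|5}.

x_post = [-0.1574, 1.8472]

step 1: x^-=[-3.0090, -1.7237]  P^-=[0.9754 0.0359; 0.0359 1.0289]  S=[1.5499 -0.0219; -0.0219 1.2404]  K=[0.6298 -0.0307; 0.0614 0.8280]  nu=[7.0579, 1.4829]  x^+=[1.3906, -0.0625]  P^+=[0.3586 0.0189; 0.0189 0.1749]
step 2: x^-=[1.4103, -0.2149]  P^-=[0.4410 0.0071; 0.0071 0.4617]  S=[1.0123 -0.0252; -0.0252 0.6739]  K=[0.4351 -0.0321; 0.0423 0.6856]  nu=[-1.3417, 2.6918]  x^+=[0.7400, 1.5740]  P^+=[0.2479 0.0108; 0.0108 0.1445]
step 3: x^-=[0.9594, 1.4768]  P^-=[0.3233 0.0075; 0.0075 0.4323]  S=[0.8946 -0.0153; -0.0153 0.6435]  K=[0.3613 -0.0249; 0.0392 0.6716]  nu=[-3.8785, 2.4095]  x^+=[-0.5019, 2.9429]  P^+=[0.2058 0.0093; 0.0093 0.1414]
step 4: x^-=[-0.1294, 2.9687]  P^-=[0.2790 0.0104; 0.0104 0.4291]  S=[0.8505 -0.0086; -0.0086 0.6395]  K=[0.3283 -0.0186; 0.0392 0.6701]  nu=[2.9806, -4.0603]  x^+=[0.9249, 0.3647]  P^+=[0.1870 0.0093; 0.0093 0.1411]
step 5: x^-=[0.9908, 0.2594]  P^-=[0.2594 0.0124; 0.0124 0.4285]  S=[0.8311 -0.0048; -0.0048 0.6384]  K=[0.3126 -0.0147; 0.0395 0.6698]  nu=[-3.5512, 2.5798]  x^+=[-0.1574, 1.8472]  P^+=[0.1780 0.0095; 0.0095 0.1411]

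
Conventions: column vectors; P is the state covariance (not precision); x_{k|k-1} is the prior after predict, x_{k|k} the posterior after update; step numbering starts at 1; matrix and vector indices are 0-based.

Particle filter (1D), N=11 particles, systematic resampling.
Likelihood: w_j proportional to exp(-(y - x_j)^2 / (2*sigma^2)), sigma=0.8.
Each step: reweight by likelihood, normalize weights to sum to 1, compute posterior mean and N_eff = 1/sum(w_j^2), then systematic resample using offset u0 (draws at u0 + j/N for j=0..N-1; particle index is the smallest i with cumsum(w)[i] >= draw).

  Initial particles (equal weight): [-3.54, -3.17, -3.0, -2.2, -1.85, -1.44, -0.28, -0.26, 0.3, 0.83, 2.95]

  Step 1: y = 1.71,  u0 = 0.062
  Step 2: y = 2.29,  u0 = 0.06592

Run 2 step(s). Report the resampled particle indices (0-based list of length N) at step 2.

resampled_idx = [3, 5, 6, 8, 8, 8, 9, 9, 10, 10, 10]

step 1: w=[0.0000, 0.0000, 0.0000, 0.0000, 0.0000, 0.0004, 0.0393, 0.0418, 0.1836, 0.4738, 0.2610]  mean=1.1958  Neff=3.0337  idx=[7, 8, 8, 9, 9, 9, 9, 9, 10, 10, 10]
step 2: w=[0.0020, 0.0143, 0.0143, 0.0595, 0.0595, 0.0595, 0.0595, 0.0595, 0.2240, 0.2240, 0.2240]  mean=2.2371  Neff=5.9313  idx=[3, 5, 6, 8, 8, 8, 9, 9, 10, 10, 10]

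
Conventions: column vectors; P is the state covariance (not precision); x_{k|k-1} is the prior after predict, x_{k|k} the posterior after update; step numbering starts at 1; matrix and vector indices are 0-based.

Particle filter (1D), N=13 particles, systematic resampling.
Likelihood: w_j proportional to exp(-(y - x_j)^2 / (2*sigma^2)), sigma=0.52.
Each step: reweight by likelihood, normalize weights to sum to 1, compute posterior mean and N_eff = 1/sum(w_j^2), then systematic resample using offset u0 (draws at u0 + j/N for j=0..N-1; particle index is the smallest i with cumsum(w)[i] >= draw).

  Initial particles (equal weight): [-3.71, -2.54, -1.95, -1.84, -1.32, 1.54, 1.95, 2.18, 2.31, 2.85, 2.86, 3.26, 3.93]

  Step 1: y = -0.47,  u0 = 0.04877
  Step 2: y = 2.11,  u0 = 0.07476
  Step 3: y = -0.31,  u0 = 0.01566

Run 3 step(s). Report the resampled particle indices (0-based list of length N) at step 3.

step 1: w=[0.0000, 0.0012, 0.0558, 0.0996, 0.8416, 0.0018, 0.0001, 0.0000, 0.0000, 0.0000, 0.0000, 0.0000, 0.0000]  mean=-1.4029  Neff=1.3863  idx=[2, 3, 4, 4, 4, 4, 4, 4, 4, 4, 4, 4, 4]
step 2: w=[0.0000, 0.0001, 0.0909, 0.0909, 0.0909, 0.0909, 0.0909, 0.0909, 0.0909, 0.0909, 0.0909, 0.0909, 0.0909]  mean=-1.3200  Neff=11.0020  idx=[2, 3, 4, 5, 6, 7, 7, 8, 9, 10, 11, 12, 12]
step 3: w=[0.0769, 0.0769, 0.0769, 0.0769, 0.0769, 0.0769, 0.0769, 0.0769, 0.0769, 0.0769, 0.0769, 0.0769, 0.0769]  mean=-1.3200  Neff=13.0000  idx=[0, 1, 2, 3, 4, 5, 6, 7, 8, 9, 10, 11, 12]

resampled_idx = [0, 1, 2, 3, 4, 5, 6, 7, 8, 9, 10, 11, 12]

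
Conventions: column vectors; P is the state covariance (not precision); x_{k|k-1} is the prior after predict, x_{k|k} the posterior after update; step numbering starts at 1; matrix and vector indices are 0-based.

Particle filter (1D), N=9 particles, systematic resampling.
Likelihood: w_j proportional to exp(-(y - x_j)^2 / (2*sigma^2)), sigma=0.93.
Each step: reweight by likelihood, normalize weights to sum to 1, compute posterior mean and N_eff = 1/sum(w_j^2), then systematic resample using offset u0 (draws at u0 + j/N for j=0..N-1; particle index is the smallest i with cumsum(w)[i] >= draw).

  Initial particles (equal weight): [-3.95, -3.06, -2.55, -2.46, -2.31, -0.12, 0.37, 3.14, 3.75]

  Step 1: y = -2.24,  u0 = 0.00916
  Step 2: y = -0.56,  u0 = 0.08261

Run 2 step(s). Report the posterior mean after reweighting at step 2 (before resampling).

post_mean = -2.4539

step 1: w=[0.0476, 0.1751, 0.2443, 0.2512, 0.2575, 0.0192, 0.0050, 0.0000, 0.0000]  mean=-2.5602  Neff=4.4960  idx=[0, 1, 2, 2, 2, 3, 3, 4, 4]
step 2: w=[0.0014, 0.0293, 0.1100, 0.1100, 0.1100, 0.1347, 0.1347, 0.1849, 0.1849]  mean=-2.4539  Neff=7.0501  idx=[2, 3, 4, 5, 6, 7, 7, 8, 8]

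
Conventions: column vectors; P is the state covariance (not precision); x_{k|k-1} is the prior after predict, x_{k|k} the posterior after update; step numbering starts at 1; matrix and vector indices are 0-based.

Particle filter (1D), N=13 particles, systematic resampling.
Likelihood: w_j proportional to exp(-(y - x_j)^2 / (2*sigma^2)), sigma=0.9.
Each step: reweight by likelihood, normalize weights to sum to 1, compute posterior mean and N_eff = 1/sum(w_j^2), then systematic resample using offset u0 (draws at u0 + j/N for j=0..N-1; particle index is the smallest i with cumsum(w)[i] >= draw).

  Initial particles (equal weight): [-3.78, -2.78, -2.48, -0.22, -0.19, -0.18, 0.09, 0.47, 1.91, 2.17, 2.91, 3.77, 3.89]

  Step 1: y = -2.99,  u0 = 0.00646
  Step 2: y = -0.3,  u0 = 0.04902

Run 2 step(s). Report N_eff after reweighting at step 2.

step 1: w=[0.2686, 0.3842, 0.3362, 0.0035, 0.0031, 0.0030, 0.0011, 0.0002, 0.0000, 0.0000, 0.0000, 0.0000, 0.0000]  mean=-2.9189  Neff=3.0045  idx=[0, 0, 0, 0, 1, 1, 1, 1, 1, 2, 2, 2, 2]
step 2: w=[0.0017, 0.0017, 0.0017, 0.0017, 0.0686, 0.0686, 0.0686, 0.0686, 0.0686, 0.1625, 0.1625, 0.1625, 0.1625]  mean=-2.5919  Neff=7.7393  idx=[4, 5, 6, 7, 9, 9, 9, 10, 10, 11, 11, 12, 12]

N_eff = 7.7393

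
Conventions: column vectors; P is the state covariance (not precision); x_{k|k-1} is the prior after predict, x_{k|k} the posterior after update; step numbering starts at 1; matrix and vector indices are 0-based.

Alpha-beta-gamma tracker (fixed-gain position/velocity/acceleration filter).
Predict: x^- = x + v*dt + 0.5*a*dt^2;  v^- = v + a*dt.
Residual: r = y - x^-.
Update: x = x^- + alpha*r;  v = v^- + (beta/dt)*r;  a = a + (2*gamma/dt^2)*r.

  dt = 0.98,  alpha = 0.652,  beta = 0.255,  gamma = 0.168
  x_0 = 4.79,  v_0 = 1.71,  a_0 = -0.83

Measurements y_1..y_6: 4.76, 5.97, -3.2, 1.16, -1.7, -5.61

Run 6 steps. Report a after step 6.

a_post = 1.6025

step 1: x_pred=6.0672  r=-1.3072  x^+=5.2149  v^+=0.5565  a^+=-1.2873
step 2: x_pred=5.1421  r=0.8279  x^+=5.6819  v^+=-0.4897  a^+=-0.9977
step 3: x_pred=4.7229  r=-7.9229  x^+=-0.4428  v^+=-3.5290  a^+=-3.7695
step 4: x_pred=-5.7114  r=6.8714  x^+=-1.2312  v^+=-5.4352  a^+=-1.3655
step 5: x_pred=-7.2135  r=5.5135  x^+=-3.6187  v^+=-5.3388  a^+=0.5634
step 6: x_pred=-8.5802  r=2.9702  x^+=-6.6436  v^+=-4.0139  a^+=1.6025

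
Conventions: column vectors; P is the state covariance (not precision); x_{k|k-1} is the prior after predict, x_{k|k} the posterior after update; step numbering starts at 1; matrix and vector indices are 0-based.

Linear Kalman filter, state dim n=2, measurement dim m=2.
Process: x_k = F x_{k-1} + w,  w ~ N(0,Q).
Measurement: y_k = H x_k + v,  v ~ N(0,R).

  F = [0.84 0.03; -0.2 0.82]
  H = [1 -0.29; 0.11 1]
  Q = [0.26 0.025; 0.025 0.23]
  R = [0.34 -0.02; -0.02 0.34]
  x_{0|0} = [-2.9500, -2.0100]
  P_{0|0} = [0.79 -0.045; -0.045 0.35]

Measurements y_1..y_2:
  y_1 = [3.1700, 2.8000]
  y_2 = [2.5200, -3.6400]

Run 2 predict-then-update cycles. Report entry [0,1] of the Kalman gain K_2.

step 1: x^-=[-2.5383, -1.0582]  P^-=[0.8155 -0.1298; -0.1298 0.5117]  S=[1.2738 -0.2044; -0.2044 0.8330]  K=[0.6891 0.1209; -0.1276 0.5658]  nu=[5.4014, 4.1374]  x^+=[1.6843, 0.5934]  P^+=[0.2324 0.0018; 0.0018 0.1947]
step 2: x^-=[1.4326, 0.1498]  P^-=[0.4242 -0.0080; -0.0080 0.3697]  S=[0.8000 -0.0883; -0.0883 0.7130]  K=[0.5467 0.1219; -0.0882 0.5063]  nu=[1.1308, -3.9473]  x^+=[1.5697, -1.9484]  P^+=[0.1863 0.0100; 0.0100 0.1728]

K[0,1] = 0.1219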